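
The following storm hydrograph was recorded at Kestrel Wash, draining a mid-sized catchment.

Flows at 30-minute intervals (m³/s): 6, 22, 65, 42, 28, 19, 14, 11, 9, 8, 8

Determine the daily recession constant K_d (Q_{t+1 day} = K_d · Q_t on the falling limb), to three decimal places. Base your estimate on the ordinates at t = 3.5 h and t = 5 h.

K_d ≈ 0.006

Between t = 3.5 h and t = 5 h the flow falls from 11 to 8 m³/s over 3×0.5 h = 1.5 h.
Per-interval ratio K = (8/11)^(1/3) = 0.8993; K_d = K^(24/0.5) = 0.006.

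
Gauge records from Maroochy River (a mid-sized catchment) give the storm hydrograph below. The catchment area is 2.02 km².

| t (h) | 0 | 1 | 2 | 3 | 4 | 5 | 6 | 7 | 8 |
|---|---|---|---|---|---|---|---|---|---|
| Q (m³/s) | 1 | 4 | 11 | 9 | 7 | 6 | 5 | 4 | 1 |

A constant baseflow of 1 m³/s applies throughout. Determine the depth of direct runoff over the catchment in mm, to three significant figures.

d ≈ 69.5 mm

Direct runoff: 0.0, 3.0, 10.0, 8.0, 6.0, 5.0, 4.0, 3.0, 0.0 m³/s; ΣQ_DR = 39.00 m³/s.
V = ΣQ_DR · Δt = 39.00 × 3600 s = 1.404 × 10^5 m³.
Over A = 2.02 km², depth = V / A = 69.5 mm.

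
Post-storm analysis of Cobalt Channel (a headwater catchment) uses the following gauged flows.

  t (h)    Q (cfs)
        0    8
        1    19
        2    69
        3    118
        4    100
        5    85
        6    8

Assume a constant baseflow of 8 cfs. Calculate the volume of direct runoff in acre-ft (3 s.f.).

V ≈ 29.0 acre-ft

Direct-runoff ordinates (Q − Q_b): 0.0, 11.0, 61.0, 110.0, 92.0, 77.0, 0.0 cfs.
ΣQ_DR = 351.0 cfs.
With Δt = 1 h = 3600 s, V = ΣQ_DR · Δt = 351.0 × 3600 = 1.26 × 10^6 ft³ = 29.0 acre-ft.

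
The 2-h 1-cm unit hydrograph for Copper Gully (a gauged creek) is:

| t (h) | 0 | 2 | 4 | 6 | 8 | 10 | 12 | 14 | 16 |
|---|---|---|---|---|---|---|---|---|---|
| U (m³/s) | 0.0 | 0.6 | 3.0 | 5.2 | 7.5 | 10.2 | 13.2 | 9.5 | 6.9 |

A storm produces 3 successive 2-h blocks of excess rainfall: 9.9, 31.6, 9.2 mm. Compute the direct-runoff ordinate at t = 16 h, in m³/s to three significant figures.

Q ≈ 49.0 m³/s

By discrete convolution, Q_j = Σ (P_i / 10 mm) · U_{j−i}.
At t = 16 h (j=8): Q = (9.9/10)·6.9 + (31.6/10)·9.5 + (9.2/10)·13.2 = 49.0 m³/s.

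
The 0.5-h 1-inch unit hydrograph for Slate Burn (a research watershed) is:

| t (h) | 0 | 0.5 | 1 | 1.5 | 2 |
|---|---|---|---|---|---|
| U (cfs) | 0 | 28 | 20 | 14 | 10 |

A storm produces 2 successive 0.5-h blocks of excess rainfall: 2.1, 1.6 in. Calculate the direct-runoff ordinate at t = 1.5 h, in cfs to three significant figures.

By discrete convolution, Q_j = Σ (P_i / 1 in) · U_{j−i}.
At t = 1.5 h (j=3): Q = (2.1/1)·14 + (1.6/1)·20 = 61.4 cfs.

Q ≈ 61.4 cfs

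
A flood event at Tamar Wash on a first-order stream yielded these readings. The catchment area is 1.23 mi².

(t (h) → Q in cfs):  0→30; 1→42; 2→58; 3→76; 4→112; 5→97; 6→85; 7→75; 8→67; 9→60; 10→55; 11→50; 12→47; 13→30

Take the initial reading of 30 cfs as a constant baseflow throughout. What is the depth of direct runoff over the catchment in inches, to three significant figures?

Direct runoff: 0.0, 12.0, 28.0, 46.0, 82.0, 67.0, 55.0, 45.0, 37.0, 30.0, 25.0, 20.0, 17.0, 0.0 cfs; ΣQ_DR = 464.0 cfs.
V = ΣQ_DR · Δt = 464.0 × 3600 s = 1.670 × 10^6 ft³.
Over A = 1.23 mi², depth = V / A = 0.585 in.

d ≈ 0.585 in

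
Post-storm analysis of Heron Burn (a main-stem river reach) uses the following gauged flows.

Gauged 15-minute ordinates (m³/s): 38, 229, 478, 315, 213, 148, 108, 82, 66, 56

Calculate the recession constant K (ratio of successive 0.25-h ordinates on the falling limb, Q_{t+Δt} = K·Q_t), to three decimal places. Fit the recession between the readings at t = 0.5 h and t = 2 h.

Using the recession-limb readings at t = 0.5 h and t = 2 h: Q falls from 478 to 66 m³/s over 6 intervals.
K = (Q₂/Q₁)^(1/6) = (66/478)^(1/6) = 0.719.

K ≈ 0.719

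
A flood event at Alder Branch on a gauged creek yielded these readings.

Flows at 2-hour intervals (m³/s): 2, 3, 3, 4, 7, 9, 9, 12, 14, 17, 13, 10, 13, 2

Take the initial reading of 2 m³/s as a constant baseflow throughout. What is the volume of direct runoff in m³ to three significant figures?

Direct-runoff ordinates (Q − Q_b): 0.0, 1.0, 1.0, 2.0, 5.0, 7.0, 7.0, 10.0, 12.0, 15.0, 11.0, 8.0, 11.0, 0.0 m³/s.
ΣQ_DR = 90.00 m³/s.
With Δt = 2 h = 7200 s, V = ΣQ_DR · Δt = 90.00 × 7200 = 6.48 × 10^5 m³.

V ≈ 6.48 × 10^5 m³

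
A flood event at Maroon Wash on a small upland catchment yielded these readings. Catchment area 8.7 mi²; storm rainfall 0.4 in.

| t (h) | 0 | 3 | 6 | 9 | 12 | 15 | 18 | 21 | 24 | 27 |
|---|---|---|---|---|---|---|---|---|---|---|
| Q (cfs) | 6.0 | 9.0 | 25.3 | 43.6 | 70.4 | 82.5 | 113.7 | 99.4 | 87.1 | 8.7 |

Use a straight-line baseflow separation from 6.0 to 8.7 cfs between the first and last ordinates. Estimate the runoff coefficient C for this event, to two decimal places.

ΣQ_DR = 472.2 cfs; V = ΣQ_DR·Δt = 5.100 × 10^6 ft³.
Runoff depth d = V / A = 0.2523 in.
C = d / P = 0.2523 / 0.4 = 0.63.

C ≈ 0.63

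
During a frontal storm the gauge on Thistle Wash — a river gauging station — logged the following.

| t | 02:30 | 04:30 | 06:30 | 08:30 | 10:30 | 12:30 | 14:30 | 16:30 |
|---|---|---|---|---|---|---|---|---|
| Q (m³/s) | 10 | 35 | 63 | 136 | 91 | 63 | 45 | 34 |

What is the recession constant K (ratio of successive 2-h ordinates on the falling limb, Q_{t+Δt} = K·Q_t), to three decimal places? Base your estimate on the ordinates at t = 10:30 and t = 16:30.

Using the recession-limb readings at t = 10:30 and t = 16:30: Q falls from 91 to 34 m³/s over 3 intervals.
K = (Q₂/Q₁)^(1/3) = (34/91)^(1/3) = 0.720.

K ≈ 0.720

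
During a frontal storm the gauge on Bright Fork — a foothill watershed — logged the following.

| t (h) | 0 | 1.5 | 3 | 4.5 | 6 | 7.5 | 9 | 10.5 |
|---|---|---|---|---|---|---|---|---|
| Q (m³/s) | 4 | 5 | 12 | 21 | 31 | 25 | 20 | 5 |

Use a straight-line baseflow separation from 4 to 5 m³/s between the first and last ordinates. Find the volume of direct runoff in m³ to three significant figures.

V ≈ 4.70 × 10^5 m³

Direct-runoff ordinates (Q − Q_b): 0.00, 0.86, 7.71, 16.57, 26.43, 20.29, 15.14, 0.00 m³/s.
ΣQ_DR = 87.00 m³/s.
With Δt = 1.5 h = 5400 s, V = ΣQ_DR · Δt = 87.00 × 5400 = 4.70 × 10^5 m³.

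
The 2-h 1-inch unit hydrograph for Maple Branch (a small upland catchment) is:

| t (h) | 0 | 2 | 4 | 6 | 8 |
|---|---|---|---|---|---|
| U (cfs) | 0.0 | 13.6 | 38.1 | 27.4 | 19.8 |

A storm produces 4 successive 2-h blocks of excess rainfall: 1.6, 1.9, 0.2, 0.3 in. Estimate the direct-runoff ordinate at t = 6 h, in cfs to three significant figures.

By discrete convolution, Q_j = Σ (P_i / 1 in) · U_{j−i}.
At t = 6 h (j=3): Q = (1.6/1)·27.4 + (1.9/1)·38.1 + (0.2/1)·13.6 + (0.3/1)·0.0 = 119 cfs.

Q ≈ 119 cfs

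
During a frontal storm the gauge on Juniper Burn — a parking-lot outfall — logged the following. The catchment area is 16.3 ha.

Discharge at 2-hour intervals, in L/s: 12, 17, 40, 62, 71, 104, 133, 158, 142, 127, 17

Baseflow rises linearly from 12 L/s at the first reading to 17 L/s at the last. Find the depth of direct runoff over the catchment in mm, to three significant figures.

d ≈ 32.0 mm

Direct runoff: 0.00, 4.50, 27.00, 48.50, 57.00, 89.50, 118.00, 142.50, 126.00, 110.50, 0.00 L/s; ΣQ_DR = 723.5 L/s.
V = ΣQ_DR · Δt = 723.5 × 7200 s = 5.209 × 10^6 L.
Over A = 16.3 ha, depth = V / A = 32.0 mm.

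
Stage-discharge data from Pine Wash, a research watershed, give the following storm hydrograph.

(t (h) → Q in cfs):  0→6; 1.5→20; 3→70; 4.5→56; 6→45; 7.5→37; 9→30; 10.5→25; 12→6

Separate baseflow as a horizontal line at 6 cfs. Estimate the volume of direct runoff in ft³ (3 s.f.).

V ≈ 1.30 × 10^6 ft³

Direct-runoff ordinates (Q − Q_b): 0.0, 14.0, 64.0, 50.0, 39.0, 31.0, 24.0, 19.0, 0.0 cfs.
ΣQ_DR = 241.0 cfs.
With Δt = 1.5 h = 5400 s, V = ΣQ_DR · Δt = 241.0 × 5400 = 1.30 × 10^6 ft³.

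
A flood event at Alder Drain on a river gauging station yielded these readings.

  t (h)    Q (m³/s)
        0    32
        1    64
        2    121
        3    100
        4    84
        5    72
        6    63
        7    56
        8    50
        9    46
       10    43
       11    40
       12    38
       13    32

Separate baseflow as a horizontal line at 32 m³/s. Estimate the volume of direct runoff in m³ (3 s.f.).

V ≈ 1.41 × 10^6 m³

Direct-runoff ordinates (Q − Q_b): 0.0, 32.0, 89.0, 68.0, 52.0, 40.0, 31.0, 24.0, 18.0, 14.0, 11.0, 8.0, 6.0, 0.0 m³/s.
ΣQ_DR = 393.0 m³/s.
With Δt = 1 h = 3600 s, V = ΣQ_DR · Δt = 393.0 × 3600 = 1.41 × 10^6 m³.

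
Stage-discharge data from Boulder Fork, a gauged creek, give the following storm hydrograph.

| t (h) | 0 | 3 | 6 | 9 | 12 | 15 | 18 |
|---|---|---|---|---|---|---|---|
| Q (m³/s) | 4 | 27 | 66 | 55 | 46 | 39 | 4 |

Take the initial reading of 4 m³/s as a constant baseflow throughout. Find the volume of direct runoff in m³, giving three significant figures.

V ≈ 2.30 × 10^6 m³

Direct-runoff ordinates (Q − Q_b): 0.0, 23.0, 62.0, 51.0, 42.0, 35.0, 0.0 m³/s.
ΣQ_DR = 213.0 m³/s.
With Δt = 3 h = 10800 s, V = ΣQ_DR · Δt = 213.0 × 10800 = 2.30 × 10^6 m³.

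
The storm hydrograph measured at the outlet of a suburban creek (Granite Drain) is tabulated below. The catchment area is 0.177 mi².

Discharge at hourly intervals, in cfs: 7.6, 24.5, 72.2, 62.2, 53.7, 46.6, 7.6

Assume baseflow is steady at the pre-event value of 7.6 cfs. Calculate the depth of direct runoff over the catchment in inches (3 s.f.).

d ≈ 1.94 in

Direct runoff: 0.0, 16.9, 64.6, 54.6, 46.1, 39.0, 0.0 cfs; ΣQ_DR = 221.2 cfs.
V = ΣQ_DR · Δt = 221.2 × 3600 s = 7.963 × 10^5 ft³.
Over A = 0.177 mi², depth = V / A = 1.94 in.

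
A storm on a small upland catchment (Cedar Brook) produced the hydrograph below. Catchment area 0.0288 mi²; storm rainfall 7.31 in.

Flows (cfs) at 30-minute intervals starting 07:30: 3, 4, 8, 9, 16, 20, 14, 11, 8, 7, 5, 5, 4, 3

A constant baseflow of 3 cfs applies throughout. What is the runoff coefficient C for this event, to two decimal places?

C ≈ 0.28

ΣQ_DR = 75.00 cfs; V = ΣQ_DR·Δt = 1.350 × 10^5 ft³.
Runoff depth d = V / A = 2.018 in.
C = d / P = 2.018 / 7.31 = 0.28.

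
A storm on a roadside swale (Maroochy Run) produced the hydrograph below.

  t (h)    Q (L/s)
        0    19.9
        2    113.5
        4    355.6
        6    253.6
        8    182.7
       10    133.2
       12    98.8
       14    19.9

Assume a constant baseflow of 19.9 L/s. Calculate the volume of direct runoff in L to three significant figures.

Direct-runoff ordinates (Q − Q_b): 0.0, 93.6, 335.7, 233.7, 162.8, 113.3, 78.9, 0.0 L/s.
ΣQ_DR = 1018 L/s.
With Δt = 2 h = 7200 s, V = ΣQ_DR · Δt = 1018 × 7200 = 7.33 × 10^6 L.

V ≈ 7.33 × 10^6 L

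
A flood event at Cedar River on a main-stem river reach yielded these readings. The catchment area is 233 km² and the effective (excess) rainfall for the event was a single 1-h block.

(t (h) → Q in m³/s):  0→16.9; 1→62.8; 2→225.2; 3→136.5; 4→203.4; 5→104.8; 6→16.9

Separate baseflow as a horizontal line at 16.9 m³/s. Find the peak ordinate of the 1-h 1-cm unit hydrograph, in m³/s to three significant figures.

Direct runoff: 0.0, 45.9, 208.3, 119.6, 186.5, 87.9, 0.0 m³/s; ΣQ_DR = 648.2 m³/s, peak = 208.3 m³/s.
Runoff depth d = ΣQ_DR·Δt / A = 648.2 × 3600 / (233 km²) = 10.02 mm.
The 1-cm UH is the DRH scaled by (10 mm)/d, so U_p = 208.3 × 10/10.02 = 208 m³/s.

U_p ≈ 208 m³/s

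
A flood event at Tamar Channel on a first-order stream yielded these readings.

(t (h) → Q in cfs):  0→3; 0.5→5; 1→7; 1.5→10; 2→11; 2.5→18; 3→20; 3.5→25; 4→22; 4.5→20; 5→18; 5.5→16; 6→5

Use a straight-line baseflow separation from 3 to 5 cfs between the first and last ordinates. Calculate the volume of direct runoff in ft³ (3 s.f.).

V ≈ 2.30 × 10^5 ft³

Direct-runoff ordinates (Q − Q_b): 0.00, 1.83, 3.67, 6.50, 7.33, 14.17, 16.00, 20.83, 17.67, 15.50, 13.33, 11.17, 0.00 cfs.
ΣQ_DR = 128.0 cfs.
With Δt = 0.5 h = 1800 s, V = ΣQ_DR · Δt = 128.0 × 1800 = 2.30 × 10^5 ft³.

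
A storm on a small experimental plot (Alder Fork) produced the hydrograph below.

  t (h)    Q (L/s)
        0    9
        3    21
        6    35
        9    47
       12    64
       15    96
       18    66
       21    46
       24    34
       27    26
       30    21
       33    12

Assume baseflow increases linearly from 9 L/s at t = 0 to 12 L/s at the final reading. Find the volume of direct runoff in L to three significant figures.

V ≈ 3.79 × 10^6 L

Direct-runoff ordinates (Q − Q_b): 0.00, 11.73, 25.45, 37.18, 53.91, 85.64, 55.36, 35.09, 22.82, 14.55, 9.27, 0.00 L/s.
ΣQ_DR = 351.0 L/s.
With Δt = 3 h = 10800 s, V = ΣQ_DR · Δt = 351.0 × 10800 = 3.79 × 10^6 L.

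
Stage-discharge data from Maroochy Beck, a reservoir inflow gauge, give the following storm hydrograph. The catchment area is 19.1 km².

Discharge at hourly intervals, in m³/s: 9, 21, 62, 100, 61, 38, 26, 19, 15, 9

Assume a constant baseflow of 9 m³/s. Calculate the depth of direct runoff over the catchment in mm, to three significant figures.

d ≈ 50.9 mm

Direct runoff: 0.0, 12.0, 53.0, 91.0, 52.0, 29.0, 17.0, 10.0, 6.0, 0.0 m³/s; ΣQ_DR = 270.0 m³/s.
V = ΣQ_DR · Δt = 270.0 × 3600 s = 9.720 × 10^5 m³.
Over A = 19.1 km², depth = V / A = 50.9 mm.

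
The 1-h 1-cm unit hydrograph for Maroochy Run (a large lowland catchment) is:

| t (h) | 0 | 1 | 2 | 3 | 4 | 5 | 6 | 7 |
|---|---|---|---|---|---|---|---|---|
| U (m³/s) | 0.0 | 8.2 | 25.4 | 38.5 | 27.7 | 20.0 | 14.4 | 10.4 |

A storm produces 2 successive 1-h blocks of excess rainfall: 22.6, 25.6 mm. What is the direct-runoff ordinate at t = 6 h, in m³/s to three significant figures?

By discrete convolution, Q_j = Σ (P_i / 10 mm) · U_{j−i}.
At t = 6 h (j=6): Q = (22.6/10)·14.4 + (25.6/10)·20.0 = 83.7 m³/s.

Q ≈ 83.7 m³/s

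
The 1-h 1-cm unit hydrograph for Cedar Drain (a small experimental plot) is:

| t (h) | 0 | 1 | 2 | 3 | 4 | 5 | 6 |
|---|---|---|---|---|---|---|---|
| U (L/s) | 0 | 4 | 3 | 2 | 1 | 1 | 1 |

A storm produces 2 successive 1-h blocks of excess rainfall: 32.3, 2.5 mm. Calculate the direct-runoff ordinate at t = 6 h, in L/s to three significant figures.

Q ≈ 3.48 L/s

By discrete convolution, Q_j = Σ (P_i / 10 mm) · U_{j−i}.
At t = 6 h (j=6): Q = (32.3/10)·1 + (2.5/10)·1 = 3.48 L/s.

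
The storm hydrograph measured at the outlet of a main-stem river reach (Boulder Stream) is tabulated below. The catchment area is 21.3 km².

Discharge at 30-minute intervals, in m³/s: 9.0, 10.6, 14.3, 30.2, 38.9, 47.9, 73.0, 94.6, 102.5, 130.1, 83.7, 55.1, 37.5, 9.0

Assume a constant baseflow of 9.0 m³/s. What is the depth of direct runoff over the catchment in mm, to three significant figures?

d ≈ 51.6 mm

Direct runoff: 0.0, 1.6, 5.3, 21.2, 29.9, 38.9, 64.0, 85.6, 93.5, 121.1, 74.7, 46.1, 28.5, 0.0 m³/s; ΣQ_DR = 610.4 m³/s.
V = ΣQ_DR · Δt = 610.4 × 1800 s = 1.099 × 10^6 m³.
Over A = 21.3 km², depth = V / A = 51.6 mm.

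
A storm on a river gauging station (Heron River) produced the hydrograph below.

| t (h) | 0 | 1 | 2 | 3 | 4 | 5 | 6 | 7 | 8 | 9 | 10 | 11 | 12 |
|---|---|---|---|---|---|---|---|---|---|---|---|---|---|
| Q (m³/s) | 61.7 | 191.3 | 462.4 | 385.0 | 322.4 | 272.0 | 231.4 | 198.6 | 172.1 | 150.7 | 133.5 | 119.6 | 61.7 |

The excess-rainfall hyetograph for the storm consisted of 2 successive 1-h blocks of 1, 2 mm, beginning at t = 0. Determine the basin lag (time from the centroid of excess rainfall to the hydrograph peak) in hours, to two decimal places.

t_L ≈ 0.83 h

Centroid of excess rainfall: t_c = Σ P_i·t̄_i / ΣP_i = 1.1667 h (block centres at 0.5, 1.5 h).
Hydrograph peak occurs at t = 2 h, so basin lag t_L = 2 − 1.1667 = 0.83 h.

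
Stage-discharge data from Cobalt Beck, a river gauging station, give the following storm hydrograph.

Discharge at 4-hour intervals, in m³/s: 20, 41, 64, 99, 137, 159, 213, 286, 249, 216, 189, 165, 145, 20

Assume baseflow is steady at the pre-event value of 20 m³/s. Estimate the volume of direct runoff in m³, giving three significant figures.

V ≈ 2.48 × 10^7 m³

Direct-runoff ordinates (Q − Q_b): 0.0, 21.0, 44.0, 79.0, 117.0, 139.0, 193.0, 266.0, 229.0, 196.0, 169.0, 145.0, 125.0, 0.0 m³/s.
ΣQ_DR = 1723 m³/s.
With Δt = 4 h = 14400 s, V = ΣQ_DR · Δt = 1723 × 14400 = 2.48 × 10^7 m³.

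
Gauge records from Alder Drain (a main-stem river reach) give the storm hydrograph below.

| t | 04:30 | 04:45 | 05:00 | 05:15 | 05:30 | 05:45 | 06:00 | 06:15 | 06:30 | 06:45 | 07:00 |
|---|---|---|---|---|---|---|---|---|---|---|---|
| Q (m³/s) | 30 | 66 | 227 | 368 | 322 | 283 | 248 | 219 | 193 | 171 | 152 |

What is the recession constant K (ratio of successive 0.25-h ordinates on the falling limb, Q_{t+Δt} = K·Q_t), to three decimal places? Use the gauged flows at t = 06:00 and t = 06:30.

K ≈ 0.882

Using the recession-limb readings at t = 06:00 and t = 06:30: Q falls from 248 to 193 m³/s over 2 intervals.
K = (Q₂/Q₁)^(1/2) = (193/248)^(1/2) = 0.882.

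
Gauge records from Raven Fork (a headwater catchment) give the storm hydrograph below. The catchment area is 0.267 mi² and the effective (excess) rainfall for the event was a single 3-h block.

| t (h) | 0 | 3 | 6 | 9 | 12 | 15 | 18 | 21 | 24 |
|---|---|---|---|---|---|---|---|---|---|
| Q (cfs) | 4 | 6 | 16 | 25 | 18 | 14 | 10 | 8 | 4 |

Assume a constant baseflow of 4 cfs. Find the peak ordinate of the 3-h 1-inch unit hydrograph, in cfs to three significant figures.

Direct runoff: 0.0, 2.0, 12.0, 21.0, 14.0, 10.0, 6.0, 4.0, 0.0 cfs; ΣQ_DR = 69.00 cfs, peak = 21.0 cfs.
Runoff depth d = ΣQ_DR·Δt / A = 69.00 × 10800 / (0.267 mi²) = 1.201 in.
The 1-inch UH is the DRH scaled by (1 in)/d, so U_p = 21.0 × 1/1.201 = 17.5 cfs.

U_p ≈ 17.5 cfs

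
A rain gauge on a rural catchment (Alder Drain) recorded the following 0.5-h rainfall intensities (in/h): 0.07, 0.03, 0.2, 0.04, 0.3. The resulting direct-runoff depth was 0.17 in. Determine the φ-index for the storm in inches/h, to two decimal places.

Only the 2 blocks with intensity above φ contribute runoff: 0.2, 0.3 in/h.
Σ(I−φ)·Δt = d  ⇒  (0.2+0.3 − 2φ)·0.5 = 0.17
φ = (0.5000 − 0.17/0.5) / 2 = 0.08 in/h.

φ ≈ 0.08 in/h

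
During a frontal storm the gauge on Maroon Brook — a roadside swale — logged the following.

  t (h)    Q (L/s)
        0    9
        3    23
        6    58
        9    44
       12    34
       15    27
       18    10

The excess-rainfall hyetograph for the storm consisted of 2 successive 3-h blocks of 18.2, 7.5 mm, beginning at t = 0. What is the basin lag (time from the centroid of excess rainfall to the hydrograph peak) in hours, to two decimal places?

t_L ≈ 3.62 h

Centroid of excess rainfall: t_c = Σ P_i·t̄_i / ΣP_i = 2.3755 h (block centres at 1.5, 4.5 h).
Hydrograph peak occurs at t = 6 h, so basin lag t_L = 6 − 2.3755 = 3.62 h.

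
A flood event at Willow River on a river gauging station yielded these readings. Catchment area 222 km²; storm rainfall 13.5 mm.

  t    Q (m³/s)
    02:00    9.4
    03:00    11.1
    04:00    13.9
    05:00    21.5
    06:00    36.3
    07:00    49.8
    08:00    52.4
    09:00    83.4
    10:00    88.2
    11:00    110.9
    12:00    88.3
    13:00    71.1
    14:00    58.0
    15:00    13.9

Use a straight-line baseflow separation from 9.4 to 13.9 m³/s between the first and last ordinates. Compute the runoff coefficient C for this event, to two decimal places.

C ≈ 0.65

ΣQ_DR = 545.1 m³/s; V = ΣQ_DR·Δt = 1.962 × 10^6 m³.
Runoff depth d = V / A = 8.839 mm.
C = d / P = 8.839 / 13.5 = 0.65.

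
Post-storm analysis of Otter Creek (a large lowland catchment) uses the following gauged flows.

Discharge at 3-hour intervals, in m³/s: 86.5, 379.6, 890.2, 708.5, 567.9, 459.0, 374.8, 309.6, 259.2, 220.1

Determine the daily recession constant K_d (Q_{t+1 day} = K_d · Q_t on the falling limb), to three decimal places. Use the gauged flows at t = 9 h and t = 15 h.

Between t = 9 h and t = 15 h the flow falls from 708.5 to 459.0 m³/s over 2×3 h = 6 h.
Per-interval ratio K = (459.0/708.5)^(1/2) = 0.8049; K_d = K^(24/3) = 0.176.

K_d ≈ 0.176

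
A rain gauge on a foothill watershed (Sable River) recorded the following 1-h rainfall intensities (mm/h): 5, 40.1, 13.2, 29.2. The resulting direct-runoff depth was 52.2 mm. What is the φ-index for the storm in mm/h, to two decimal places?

φ ≈ 10.10 mm/h

Only the 3 blocks with intensity above φ contribute runoff: 40.1, 13.2, 29.2 mm/h.
Σ(I−φ)·Δt = d  ⇒  (40.1+13.2+29.2 − 3φ)·1 = 52.2
φ = (82.50 − 52.2/1) / 3 = 10.10 mm/h.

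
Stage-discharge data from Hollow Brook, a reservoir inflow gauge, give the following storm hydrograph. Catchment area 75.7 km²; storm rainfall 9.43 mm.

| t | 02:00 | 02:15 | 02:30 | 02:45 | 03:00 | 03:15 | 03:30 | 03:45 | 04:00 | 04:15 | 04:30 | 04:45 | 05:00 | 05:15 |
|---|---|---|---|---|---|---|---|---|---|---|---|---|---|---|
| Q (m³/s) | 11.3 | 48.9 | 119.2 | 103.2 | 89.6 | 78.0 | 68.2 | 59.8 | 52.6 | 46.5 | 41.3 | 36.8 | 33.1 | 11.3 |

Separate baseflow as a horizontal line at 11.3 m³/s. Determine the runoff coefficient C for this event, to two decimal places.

C ≈ 0.81

ΣQ_DR = 641.6 m³/s; V = ΣQ_DR·Δt = 5.774 × 10^5 m³.
Runoff depth d = V / A = 7.628 mm.
C = d / P = 7.628 / 9.43 = 0.81.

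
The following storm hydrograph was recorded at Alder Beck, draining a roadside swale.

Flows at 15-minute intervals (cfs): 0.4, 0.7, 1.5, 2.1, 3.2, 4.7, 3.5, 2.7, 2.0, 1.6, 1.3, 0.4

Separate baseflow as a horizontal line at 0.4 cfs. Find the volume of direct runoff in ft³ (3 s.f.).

Direct-runoff ordinates (Q − Q_b): 0.0, 0.3, 1.1, 1.7, 2.8, 4.3, 3.1, 2.3, 1.6, 1.2, 0.9, 0.0 cfs.
ΣQ_DR = 19.30 cfs.
With Δt = 0.25 h = 900 s, V = ΣQ_DR · Δt = 19.30 × 900 = 17400 ft³.

V ≈ 17400 ft³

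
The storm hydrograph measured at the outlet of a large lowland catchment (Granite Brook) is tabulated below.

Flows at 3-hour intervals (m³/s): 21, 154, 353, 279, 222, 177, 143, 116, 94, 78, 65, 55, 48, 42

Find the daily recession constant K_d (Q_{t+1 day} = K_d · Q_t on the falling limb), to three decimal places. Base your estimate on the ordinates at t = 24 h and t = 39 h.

Between t = 24 h and t = 39 h the flow falls from 94 to 42 m³/s over 5×3 h = 15 h.
Per-interval ratio K = (42/94)^(1/5) = 0.8512; K_d = K^(24/3) = 0.276.

K_d ≈ 0.276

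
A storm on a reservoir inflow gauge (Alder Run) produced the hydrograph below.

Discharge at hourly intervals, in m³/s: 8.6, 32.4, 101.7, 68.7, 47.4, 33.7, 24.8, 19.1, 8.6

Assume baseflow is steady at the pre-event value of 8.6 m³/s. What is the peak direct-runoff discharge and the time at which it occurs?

Q_p = 93.1 m³/s at t = 2 h

Subtracting baseflow gives direct-runoff ordinates: 0.0, 23.8, 93.1, 60.1, 38.8, 25.1, 16.2, 10.5, 0.0 m³/s.
The maximum is 93.1 m³/s, occurring at the reading for t = 2 h.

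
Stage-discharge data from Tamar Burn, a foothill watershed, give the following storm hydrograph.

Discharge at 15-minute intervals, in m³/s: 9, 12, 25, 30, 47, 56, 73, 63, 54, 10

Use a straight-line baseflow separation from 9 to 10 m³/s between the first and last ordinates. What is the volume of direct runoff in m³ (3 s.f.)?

Direct-runoff ordinates (Q − Q_b): 0.00, 2.89, 15.78, 20.67, 37.56, 46.44, 63.33, 53.22, 44.11, 0.00 m³/s.
ΣQ_DR = 284.0 m³/s.
With Δt = 0.25 h = 900 s, V = ΣQ_DR · Δt = 284.0 × 900 = 2.56 × 10^5 m³.

V ≈ 2.56 × 10^5 m³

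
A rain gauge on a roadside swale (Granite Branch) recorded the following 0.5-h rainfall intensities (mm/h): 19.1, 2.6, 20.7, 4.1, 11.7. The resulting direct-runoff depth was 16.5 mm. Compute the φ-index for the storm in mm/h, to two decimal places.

φ ≈ 6.17 mm/h

Only the 3 blocks with intensity above φ contribute runoff: 19.1, 20.7, 11.7 mm/h.
Σ(I−φ)·Δt = d  ⇒  (19.1+20.7+11.7 − 3φ)·0.5 = 16.5
φ = (51.50 − 16.5/0.5) / 3 = 6.17 mm/h.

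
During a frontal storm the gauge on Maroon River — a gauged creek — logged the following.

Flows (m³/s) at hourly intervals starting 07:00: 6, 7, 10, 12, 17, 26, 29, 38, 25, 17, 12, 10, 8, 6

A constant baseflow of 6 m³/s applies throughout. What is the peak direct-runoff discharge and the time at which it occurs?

Q_p = 32.0 m³/s at t = 14:00

Subtracting baseflow gives direct-runoff ordinates: 0.0, 1.0, 4.0, 6.0, 11.0, 20.0, 23.0, 32.0, 19.0, 11.0, 6.0, 4.0, 2.0, 0.0 m³/s.
The maximum is 32.0 m³/s, occurring at the reading for t = 14:00.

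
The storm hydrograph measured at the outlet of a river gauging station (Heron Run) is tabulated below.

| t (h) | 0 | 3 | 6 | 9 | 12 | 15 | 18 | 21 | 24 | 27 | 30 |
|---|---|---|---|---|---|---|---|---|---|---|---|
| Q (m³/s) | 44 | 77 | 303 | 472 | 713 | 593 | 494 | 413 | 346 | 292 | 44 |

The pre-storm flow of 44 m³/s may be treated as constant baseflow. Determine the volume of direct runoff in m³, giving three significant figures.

V ≈ 3.57 × 10^7 m³

Direct-runoff ordinates (Q − Q_b): 0.0, 33.0, 259.0, 428.0, 669.0, 549.0, 450.0, 369.0, 302.0, 248.0, 0.0 m³/s.
ΣQ_DR = 3307 m³/s.
With Δt = 3 h = 10800 s, V = ΣQ_DR · Δt = 3307 × 10800 = 3.57 × 10^7 m³.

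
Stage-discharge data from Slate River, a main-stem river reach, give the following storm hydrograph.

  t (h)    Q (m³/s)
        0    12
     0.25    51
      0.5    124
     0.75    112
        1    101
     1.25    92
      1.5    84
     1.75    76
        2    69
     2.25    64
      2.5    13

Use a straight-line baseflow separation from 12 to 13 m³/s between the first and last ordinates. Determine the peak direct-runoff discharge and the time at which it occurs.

Q_p = 111.80 m³/s at t = 0.5 h

Subtracting baseflow gives direct-runoff ordinates: 0.00, 38.90, 111.80, 99.70, 88.60, 79.50, 71.40, 63.30, 56.20, 51.10, 0.00 m³/s.
The maximum is 111.80 m³/s, occurring at the reading for t = 0.5 h.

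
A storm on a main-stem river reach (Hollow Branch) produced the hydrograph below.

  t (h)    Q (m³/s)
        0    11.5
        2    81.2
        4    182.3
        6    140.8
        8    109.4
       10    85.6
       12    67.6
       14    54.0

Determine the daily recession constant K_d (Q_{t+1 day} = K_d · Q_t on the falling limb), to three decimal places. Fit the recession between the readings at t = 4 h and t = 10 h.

K_d ≈ 0.049

Between t = 4 h and t = 10 h the flow falls from 182.3 to 85.6 m³/s over 3×2 h = 6 h.
Per-interval ratio K = (85.6/182.3)^(1/3) = 0.7773; K_d = K^(24/2) = 0.049.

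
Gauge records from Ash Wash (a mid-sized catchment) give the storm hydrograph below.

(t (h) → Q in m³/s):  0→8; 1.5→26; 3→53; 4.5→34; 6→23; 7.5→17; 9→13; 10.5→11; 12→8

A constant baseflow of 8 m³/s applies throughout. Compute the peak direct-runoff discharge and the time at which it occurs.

Q_p = 45.0 m³/s at t = 3 h

Subtracting baseflow gives direct-runoff ordinates: 0.0, 18.0, 45.0, 26.0, 15.0, 9.0, 5.0, 3.0, 0.0 m³/s.
The maximum is 45.0 m³/s, occurring at the reading for t = 3 h.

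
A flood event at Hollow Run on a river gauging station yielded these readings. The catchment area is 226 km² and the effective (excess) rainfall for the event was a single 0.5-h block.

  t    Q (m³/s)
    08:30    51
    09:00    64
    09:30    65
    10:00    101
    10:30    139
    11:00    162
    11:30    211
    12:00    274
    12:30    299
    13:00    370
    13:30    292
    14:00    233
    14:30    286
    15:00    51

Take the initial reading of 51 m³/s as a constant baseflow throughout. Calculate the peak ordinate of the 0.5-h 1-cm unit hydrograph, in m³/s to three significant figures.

Direct runoff: 0.0, 13.0, 14.0, 50.0, 88.0, 111.0, 160.0, 223.0, 248.0, 319.0, 241.0, 182.0, 235.0, 0.0 m³/s; ΣQ_DR = 1884 m³/s, peak = 319.0 m³/s.
Runoff depth d = ΣQ_DR·Δt / A = 1884 × 1800 / (226 km²) = 15.01 mm.
The 1-cm UH is the DRH scaled by (10 mm)/d, so U_p = 319.0 × 10/15.01 = 213 m³/s.

U_p ≈ 213 m³/s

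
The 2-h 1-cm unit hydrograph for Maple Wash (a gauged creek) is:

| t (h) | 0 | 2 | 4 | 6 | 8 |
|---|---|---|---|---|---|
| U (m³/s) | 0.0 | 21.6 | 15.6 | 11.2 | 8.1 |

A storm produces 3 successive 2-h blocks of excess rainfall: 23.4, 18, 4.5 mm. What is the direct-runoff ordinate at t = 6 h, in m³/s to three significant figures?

Q ≈ 64.0 m³/s

By discrete convolution, Q_j = Σ (P_i / 10 mm) · U_{j−i}.
At t = 6 h (j=3): Q = (23.4/10)·11.2 + (18/10)·15.6 + (4.5/10)·21.6 = 64.0 m³/s.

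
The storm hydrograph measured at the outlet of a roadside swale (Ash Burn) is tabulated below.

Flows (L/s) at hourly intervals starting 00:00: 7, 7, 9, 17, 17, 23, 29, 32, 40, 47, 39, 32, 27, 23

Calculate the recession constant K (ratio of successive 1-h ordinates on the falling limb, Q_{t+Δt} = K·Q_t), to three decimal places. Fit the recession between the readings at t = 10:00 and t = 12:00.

K ≈ 0.832

Using the recession-limb readings at t = 10:00 and t = 12:00: Q falls from 39 to 27 L/s over 2 intervals.
K = (Q₂/Q₁)^(1/2) = (27/39)^(1/2) = 0.832.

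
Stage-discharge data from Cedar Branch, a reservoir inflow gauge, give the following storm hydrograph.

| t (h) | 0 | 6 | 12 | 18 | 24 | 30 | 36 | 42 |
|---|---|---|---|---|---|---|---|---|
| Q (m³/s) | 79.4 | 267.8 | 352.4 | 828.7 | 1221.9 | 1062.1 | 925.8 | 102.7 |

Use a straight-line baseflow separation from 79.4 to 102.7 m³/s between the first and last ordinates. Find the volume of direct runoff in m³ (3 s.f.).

V ≈ 8.88 × 10^7 m³

Direct-runoff ordinates (Q − Q_b): 0.00, 185.07, 266.34, 739.31, 1129.19, 966.06, 826.43, 0.00 m³/s.
ΣQ_DR = 4112 m³/s.
With Δt = 6 h = 21600 s, V = ΣQ_DR · Δt = 4112 × 21600 = 8.88 × 10^7 m³.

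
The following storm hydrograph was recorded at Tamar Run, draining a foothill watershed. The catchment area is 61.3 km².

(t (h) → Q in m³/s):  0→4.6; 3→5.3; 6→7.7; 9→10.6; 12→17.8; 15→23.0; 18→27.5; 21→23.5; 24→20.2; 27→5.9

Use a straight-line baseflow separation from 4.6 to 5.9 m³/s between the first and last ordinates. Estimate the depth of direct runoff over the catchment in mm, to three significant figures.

d ≈ 16.5 mm

Direct runoff: 0.00, 0.56, 2.81, 5.57, 12.62, 17.68, 22.03, 17.89, 14.44, 0.00 m³/s; ΣQ_DR = 93.60 m³/s.
V = ΣQ_DR · Δt = 93.60 × 10800 s = 1.011 × 10^6 m³.
Over A = 61.3 km², depth = V / A = 16.5 mm.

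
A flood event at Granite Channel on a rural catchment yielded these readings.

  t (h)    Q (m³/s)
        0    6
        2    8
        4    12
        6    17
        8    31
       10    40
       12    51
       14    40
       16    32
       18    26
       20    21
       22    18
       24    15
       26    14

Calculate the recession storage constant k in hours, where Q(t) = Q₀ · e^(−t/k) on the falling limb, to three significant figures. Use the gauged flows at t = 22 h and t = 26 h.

k ≈ 15.9 h

On the falling limb, Q drops from 18 to 14 m³/s between t = 22 h and t = 26 h (Δt = 4 h).
k = −Δt / ln(Q₂/Q₁) = −4 / ln(14/18) = 15.9 h.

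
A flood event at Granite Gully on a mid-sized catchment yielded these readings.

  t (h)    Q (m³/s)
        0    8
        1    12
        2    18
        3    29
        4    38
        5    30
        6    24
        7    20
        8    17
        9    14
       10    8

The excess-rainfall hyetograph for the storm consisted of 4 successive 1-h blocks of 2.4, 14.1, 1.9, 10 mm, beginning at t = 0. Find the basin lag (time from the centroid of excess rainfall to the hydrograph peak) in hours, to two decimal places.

t_L ≈ 1.81 h

Centroid of excess rainfall: t_c = Σ P_i·t̄_i / ΣP_i = 2.1866 h (block centres at 0.5, 1.5, 2.5, 3.5 h).
Hydrograph peak occurs at t = 4 h, so basin lag t_L = 4 − 2.1866 = 1.81 h.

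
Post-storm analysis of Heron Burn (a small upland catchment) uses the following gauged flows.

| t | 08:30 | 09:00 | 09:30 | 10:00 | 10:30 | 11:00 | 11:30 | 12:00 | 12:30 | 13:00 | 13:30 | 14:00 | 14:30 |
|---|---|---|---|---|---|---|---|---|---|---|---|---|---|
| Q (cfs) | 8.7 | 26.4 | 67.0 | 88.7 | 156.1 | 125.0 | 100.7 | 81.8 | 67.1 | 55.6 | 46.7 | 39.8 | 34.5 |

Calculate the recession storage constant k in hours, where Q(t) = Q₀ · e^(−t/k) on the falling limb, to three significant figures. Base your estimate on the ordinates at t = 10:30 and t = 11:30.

k ≈ 2.28 h

On the falling limb, Q drops from 156.1 to 100.7 cfs between t = 10:30 and t = 11:30 (Δt = 1 h).
k = −Δt / ln(Q₂/Q₁) = −1 / ln(100.7/156.1) = 2.28 h.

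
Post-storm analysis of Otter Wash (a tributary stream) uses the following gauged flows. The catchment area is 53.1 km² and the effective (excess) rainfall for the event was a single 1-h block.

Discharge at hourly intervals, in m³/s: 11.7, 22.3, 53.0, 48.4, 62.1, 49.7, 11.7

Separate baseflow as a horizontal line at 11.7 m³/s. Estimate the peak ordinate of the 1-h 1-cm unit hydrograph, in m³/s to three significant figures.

U_p ≈ 42.0 m³/s

Direct runoff: 0.0, 10.6, 41.3, 36.7, 50.4, 38.0, 0.0 m³/s; ΣQ_DR = 177.0 m³/s, peak = 50.4 m³/s.
Runoff depth d = ΣQ_DR·Δt / A = 177.0 × 3600 / (53.1 km²) = 12.00 mm.
The 1-cm UH is the DRH scaled by (10 mm)/d, so U_p = 50.4 × 10/12.00 = 42.0 m³/s.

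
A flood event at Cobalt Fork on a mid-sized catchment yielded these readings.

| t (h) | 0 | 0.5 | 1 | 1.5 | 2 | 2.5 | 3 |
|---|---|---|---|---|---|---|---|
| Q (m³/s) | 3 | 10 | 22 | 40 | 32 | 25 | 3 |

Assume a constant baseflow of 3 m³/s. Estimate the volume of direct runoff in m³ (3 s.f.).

Direct-runoff ordinates (Q − Q_b): 0.0, 7.0, 19.0, 37.0, 29.0, 22.0, 0.0 m³/s.
ΣQ_DR = 114.0 m³/s.
With Δt = 0.5 h = 1800 s, V = ΣQ_DR · Δt = 114.0 × 1800 = 2.05 × 10^5 m³.

V ≈ 2.05 × 10^5 m³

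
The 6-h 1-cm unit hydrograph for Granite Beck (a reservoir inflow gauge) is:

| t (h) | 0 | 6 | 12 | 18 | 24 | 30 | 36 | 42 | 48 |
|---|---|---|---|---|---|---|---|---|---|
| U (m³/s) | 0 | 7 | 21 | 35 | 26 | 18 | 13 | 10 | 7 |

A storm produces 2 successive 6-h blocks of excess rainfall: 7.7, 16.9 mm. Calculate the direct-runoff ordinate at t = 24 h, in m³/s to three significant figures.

By discrete convolution, Q_j = Σ (P_i / 10 mm) · U_{j−i}.
At t = 24 h (j=4): Q = (7.7/10)·26 + (16.9/10)·35 = 79.2 m³/s.

Q ≈ 79.2 m³/s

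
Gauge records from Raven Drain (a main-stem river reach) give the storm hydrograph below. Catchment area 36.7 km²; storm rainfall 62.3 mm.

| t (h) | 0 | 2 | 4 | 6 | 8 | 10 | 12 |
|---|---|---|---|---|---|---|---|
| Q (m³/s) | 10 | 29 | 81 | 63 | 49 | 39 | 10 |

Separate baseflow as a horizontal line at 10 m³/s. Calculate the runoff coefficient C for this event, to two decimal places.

ΣQ_DR = 211.0 m³/s; V = ΣQ_DR·Δt = 1.519 × 10^6 m³.
Runoff depth d = V / A = 41.40 mm.
C = d / P = 41.40 / 62.3 = 0.66.

C ≈ 0.66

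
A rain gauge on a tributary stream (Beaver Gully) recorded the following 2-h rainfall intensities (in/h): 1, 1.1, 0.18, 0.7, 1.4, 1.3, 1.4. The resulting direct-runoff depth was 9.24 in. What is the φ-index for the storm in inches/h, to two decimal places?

φ ≈ 0.38 in/h

Only the 6 blocks with intensity above φ contribute runoff: 1, 1.1, 0.7, 1.4, 1.3, 1.4 in/h.
Σ(I−φ)·Δt = d  ⇒  (1+1.1+0.7+1.4+1.3+1.4 − 6φ)·2 = 9.24
φ = (6.900 − 9.24/2) / 6 = 0.38 in/h.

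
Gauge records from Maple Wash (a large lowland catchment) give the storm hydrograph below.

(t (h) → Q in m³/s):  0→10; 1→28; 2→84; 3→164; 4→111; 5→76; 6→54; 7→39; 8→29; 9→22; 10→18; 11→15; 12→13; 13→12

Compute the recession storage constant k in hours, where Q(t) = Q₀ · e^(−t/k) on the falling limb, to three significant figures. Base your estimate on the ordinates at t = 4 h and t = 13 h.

k ≈ 4.05 h

On the falling limb, Q drops from 111 to 12 m³/s between t = 4 h and t = 13 h (Δt = 9 h).
k = −Δt / ln(Q₂/Q₁) = −9 / ln(12/111) = 4.05 h.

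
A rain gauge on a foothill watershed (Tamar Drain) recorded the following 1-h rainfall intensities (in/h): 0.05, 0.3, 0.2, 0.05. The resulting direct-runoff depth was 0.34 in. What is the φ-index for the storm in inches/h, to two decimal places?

Only the 2 blocks with intensity above φ contribute runoff: 0.3, 0.2 in/h.
Σ(I−φ)·Δt = d  ⇒  (0.3+0.2 − 2φ)·1 = 0.34
φ = (0.5000 − 0.34/1) / 2 = 0.08 in/h.

φ ≈ 0.08 in/h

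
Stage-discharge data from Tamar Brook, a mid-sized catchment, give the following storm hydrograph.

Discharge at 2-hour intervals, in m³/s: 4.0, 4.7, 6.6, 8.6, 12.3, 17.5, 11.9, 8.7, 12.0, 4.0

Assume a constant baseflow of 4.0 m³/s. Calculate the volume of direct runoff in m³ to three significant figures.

V ≈ 3.62 × 10^5 m³

Direct-runoff ordinates (Q − Q_b): 0.0, 0.7, 2.6, 4.6, 8.3, 13.5, 7.9, 4.7, 8.0, 0.0 m³/s.
ΣQ_DR = 50.30 m³/s.
With Δt = 2 h = 7200 s, V = ΣQ_DR · Δt = 50.30 × 7200 = 3.62 × 10^5 m³.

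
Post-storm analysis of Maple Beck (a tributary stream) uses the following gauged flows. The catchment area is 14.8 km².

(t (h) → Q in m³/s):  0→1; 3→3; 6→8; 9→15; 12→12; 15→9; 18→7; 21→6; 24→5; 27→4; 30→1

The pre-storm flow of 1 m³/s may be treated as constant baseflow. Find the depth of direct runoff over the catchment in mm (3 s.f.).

Direct runoff: 0.0, 2.0, 7.0, 14.0, 11.0, 8.0, 6.0, 5.0, 4.0, 3.0, 0.0 m³/s; ΣQ_DR = 60.00 m³/s.
V = ΣQ_DR · Δt = 60.00 × 10800 s = 6.480 × 10^5 m³.
Over A = 14.8 km², depth = V / A = 43.8 mm.

d ≈ 43.8 mm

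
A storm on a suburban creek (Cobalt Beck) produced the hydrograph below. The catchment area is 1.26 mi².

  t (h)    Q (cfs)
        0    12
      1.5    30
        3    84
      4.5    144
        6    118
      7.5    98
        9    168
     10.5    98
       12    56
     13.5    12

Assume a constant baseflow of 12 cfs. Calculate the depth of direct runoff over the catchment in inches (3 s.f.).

Direct runoff: 0.0, 18.0, 72.0, 132.0, 106.0, 86.0, 156.0, 86.0, 44.0, 0.0 cfs; ΣQ_DR = 700.0 cfs.
V = ΣQ_DR · Δt = 700.0 × 5400 s = 3.780 × 10^6 ft³.
Over A = 1.26 mi², depth = V / A = 1.29 in.

d ≈ 1.29 in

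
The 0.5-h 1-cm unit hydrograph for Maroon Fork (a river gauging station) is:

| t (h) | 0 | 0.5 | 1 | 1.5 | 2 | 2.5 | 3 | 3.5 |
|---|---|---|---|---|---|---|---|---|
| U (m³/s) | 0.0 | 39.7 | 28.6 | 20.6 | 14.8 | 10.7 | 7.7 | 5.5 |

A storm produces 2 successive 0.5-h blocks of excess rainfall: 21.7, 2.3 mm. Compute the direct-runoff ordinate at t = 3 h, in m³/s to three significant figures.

By discrete convolution, Q_j = Σ (P_i / 10 mm) · U_{j−i}.
At t = 3 h (j=6): Q = (21.7/10)·7.7 + (2.3/10)·10.7 = 19.2 m³/s.

Q ≈ 19.2 m³/s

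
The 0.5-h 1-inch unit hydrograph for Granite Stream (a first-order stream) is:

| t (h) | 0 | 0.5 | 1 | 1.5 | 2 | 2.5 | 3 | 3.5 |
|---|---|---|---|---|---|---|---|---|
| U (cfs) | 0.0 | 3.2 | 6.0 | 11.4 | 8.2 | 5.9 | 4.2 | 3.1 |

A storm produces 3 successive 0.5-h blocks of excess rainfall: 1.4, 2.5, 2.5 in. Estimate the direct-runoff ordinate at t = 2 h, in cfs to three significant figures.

Q ≈ 55.0 cfs

By discrete convolution, Q_j = Σ (P_i / 1 in) · U_{j−i}.
At t = 2 h (j=4): Q = (1.4/1)·8.2 + (2.5/1)·11.4 + (2.5/1)·6.0 = 55.0 cfs.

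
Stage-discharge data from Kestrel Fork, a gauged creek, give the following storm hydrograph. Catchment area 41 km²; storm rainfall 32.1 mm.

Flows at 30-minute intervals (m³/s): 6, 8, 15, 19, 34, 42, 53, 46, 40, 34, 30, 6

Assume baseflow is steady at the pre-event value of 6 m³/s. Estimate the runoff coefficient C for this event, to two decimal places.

ΣQ_DR = 261.0 m³/s; V = ΣQ_DR·Δt = 4.698 × 10^5 m³.
Runoff depth d = V / A = 11.46 mm.
C = d / P = 11.46 / 32.1 = 0.36.

C ≈ 0.36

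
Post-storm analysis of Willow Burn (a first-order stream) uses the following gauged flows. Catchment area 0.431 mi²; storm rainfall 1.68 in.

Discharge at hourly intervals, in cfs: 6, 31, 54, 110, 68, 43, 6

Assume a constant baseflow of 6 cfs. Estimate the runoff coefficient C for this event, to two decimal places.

ΣQ_DR = 276.0 cfs; V = ΣQ_DR·Δt = 9.936 × 10^5 ft³.
Runoff depth d = V / A = 0.9923 in.
C = d / P = 0.9923 / 1.68 = 0.59.

C ≈ 0.59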